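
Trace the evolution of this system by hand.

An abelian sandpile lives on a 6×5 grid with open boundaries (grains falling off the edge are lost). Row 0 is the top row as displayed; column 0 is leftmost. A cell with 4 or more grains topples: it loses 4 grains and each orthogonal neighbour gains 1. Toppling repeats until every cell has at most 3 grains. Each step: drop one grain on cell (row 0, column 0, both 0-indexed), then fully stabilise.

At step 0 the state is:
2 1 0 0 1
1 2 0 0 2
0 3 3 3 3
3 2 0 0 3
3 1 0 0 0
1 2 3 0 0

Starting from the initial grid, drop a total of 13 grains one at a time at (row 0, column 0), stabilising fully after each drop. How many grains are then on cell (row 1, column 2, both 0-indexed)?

2

k=0  2 1 0 0 1
1 2 0 0 2
0 3 3 3 3
3 2 0 0 3
3 1 0 0 0
1 2 3 0 0
k=1  3 1 0 0 1
1 2 0 0 2
0 3 3 3 3
3 2 0 0 3
3 1 0 0 0
1 2 3 0 0
k=2  0 2 0 0 1
2 2 0 0 2
0 3 3 3 3
3 2 0 0 3
3 1 0 0 0
1 2 3 0 0
k=3  1 2 0 0 1
2 2 0 0 2
0 3 3 3 3
3 2 0 0 3
3 1 0 0 0
1 2 3 0 0
k=4  2 2 0 0 1
2 2 0 0 2
0 3 3 3 3
3 2 0 0 3
3 1 0 0 0
1 2 3 0 0
k=5  3 2 0 0 1
2 2 0 0 2
0 3 3 3 3
3 2 0 0 3
3 1 0 0 0
1 2 3 0 0
k=6  0 3 0 0 1
3 2 0 0 2
0 3 3 3 3
3 2 0 0 3
3 1 0 0 0
1 2 3 0 0
k=7  1 3 0 0 1
3 2 0 0 2
0 3 3 3 3
3 2 0 0 3
3 1 0 0 0
1 2 3 0 0
k=8  2 3 0 0 1
3 2 0 0 2
0 3 3 3 3
3 2 0 0 3
3 1 0 0 0
1 2 3 0 0
k=9  3 3 0 0 1
3 2 0 0 2
0 3 3 3 3
3 2 0 0 3
3 1 0 0 0
1 2 3 0 0
k=10  2 1 1 0 1
1 1 2 1 3
2 1 1 1 1
3 3 1 2 0
3 1 0 0 1
1 2 3 0 0
k=11  3 1 1 0 1
1 1 2 1 3
2 1 1 1 1
3 3 1 2 0
3 1 0 0 1
1 2 3 0 0
k=12  0 2 1 0 1
2 1 2 1 3
2 1 1 1 1
3 3 1 2 0
3 1 0 0 1
1 2 3 0 0
k=13  1 2 1 0 1
2 1 2 1 3
2 1 1 1 1
3 3 1 2 0
3 1 0 0 1
1 2 3 0 0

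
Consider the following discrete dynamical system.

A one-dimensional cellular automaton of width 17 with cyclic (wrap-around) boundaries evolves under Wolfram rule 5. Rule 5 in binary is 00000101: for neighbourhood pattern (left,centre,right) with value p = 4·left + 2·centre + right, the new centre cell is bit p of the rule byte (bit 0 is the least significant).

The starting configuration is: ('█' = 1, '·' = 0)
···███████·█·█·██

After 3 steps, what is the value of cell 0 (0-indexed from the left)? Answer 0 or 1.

0

step 0: ···███████·█·█·██
step 1: ·█·········█·█···
step 2: ·█·███████·█·█·██
step 3: ·█·········█·█···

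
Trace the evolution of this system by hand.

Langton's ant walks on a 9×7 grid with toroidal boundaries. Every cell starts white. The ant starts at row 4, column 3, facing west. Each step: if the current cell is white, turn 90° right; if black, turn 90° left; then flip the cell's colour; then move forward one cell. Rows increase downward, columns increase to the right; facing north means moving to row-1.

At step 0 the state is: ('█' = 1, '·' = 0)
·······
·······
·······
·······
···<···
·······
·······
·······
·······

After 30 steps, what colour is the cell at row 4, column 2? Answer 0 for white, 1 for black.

k=0  ·······
·······
·······
·······
···<···
·······
·······
·······
·······
k=1  ·······
·······
·······
···^···
···█···
·······
·······
·······
·······
k=2  ·······
·······
·······
···█>··
···█···
·······
·······
·······
·······
k=3  ·······
·······
·······
···██··
···█v··
·······
·······
·······
·······
k=4  ·······
·······
·······
···██··
···<█··
·······
·······
·······
·······
k=5  ·······
·······
·······
···██··
····█··
···v···
·······
·······
·······
k=6  ·······
·······
·······
···██··
····█··
··<█···
·······
·······
·······
k=7  ·······
·······
·······
···██··
··^·█··
··██···
·······
·······
·······
k=8  ·······
·······
·······
···██··
··█>█··
··██···
·······
·······
·······
k=9  ·······
·······
·······
···██··
··███··
··█v···
·······
·······
·······
k=10  ·······
·······
·······
···██··
··███··
··█·>··
·······
·······
·······
k=11  ·······
·······
·······
···██··
··███··
··█·█··
····v··
·······
·······
k=12  ·······
·······
·······
···██··
··███··
··█·█··
···<█··
·······
·······
k=13  ·······
·······
·······
···██··
··███··
··█^█··
···██··
·······
·······
k=14  ·······
·······
·······
···██··
··███··
··██>··
···██··
·······
·······
k=15  ·······
·······
·······
···██··
··██^··
··██···
···██··
·······
·······
k=16  ·······
·······
·······
···██··
··█<···
··██···
···██··
·······
·······
k=17  ·······
·······
·······
···██··
··█····
··█v···
···██··
·······
·······
k=18  ·······
·······
·······
···██··
··█····
··█·>··
···██··
·······
·······
k=19  ·······
·······
·······
···██··
··█····
··█·█··
···█v··
·······
·······
k=20  ·······
·······
·······
···██··
··█····
··█·█··
···█·>·
·······
·······
k=21  ·······
·······
·······
···██··
··█····
··█·█··
···█·█·
·····v·
·······
k=22  ·······
·······
·······
···██··
··█····
··█·█··
···█·█·
····<█·
·······
k=23  ·······
·······
·······
···██··
··█····
··█·█··
···█^█·
····██·
·······
k=24  ·······
·······
·······
···██··
··█····
··█·█··
···██>·
····██·
·······
k=25  ·······
·······
·······
···██··
··█····
··█·█^·
···██··
····██·
·······
k=26  ·······
·······
·······
···██··
··█····
··█·██>
···██··
····██·
·······
k=27  ·······
·······
·······
···██··
··█····
··█·███
···██·v
····██·
·······
k=28  ·······
·······
·······
···██··
··█····
··█·███
···██<█
····██·
·······
k=29  ·······
·······
·······
···██··
··█····
··█·█^█
···████
····██·
·······
k=30  ·······
·······
·······
···██··
··█····
··█·<·█
···████
····██·
·······

1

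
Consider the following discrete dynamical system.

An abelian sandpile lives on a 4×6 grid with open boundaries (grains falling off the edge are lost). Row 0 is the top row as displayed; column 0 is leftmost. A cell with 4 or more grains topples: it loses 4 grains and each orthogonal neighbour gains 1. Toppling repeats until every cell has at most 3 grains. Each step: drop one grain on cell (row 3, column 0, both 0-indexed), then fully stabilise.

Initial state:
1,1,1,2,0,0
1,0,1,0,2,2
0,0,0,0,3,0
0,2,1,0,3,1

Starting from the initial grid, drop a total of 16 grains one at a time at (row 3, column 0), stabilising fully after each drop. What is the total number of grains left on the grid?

k=0  1,1,1,2,0,0
1,0,1,0,2,2
0,0,0,0,3,0
0,2,1,0,3,1
k=1  1,1,1,2,0,0
1,0,1,0,2,2
0,0,0,0,3,0
1,2,1,0,3,1
k=2  1,1,1,2,0,0
1,0,1,0,2,2
0,0,0,0,3,0
2,2,1,0,3,1
k=3  1,1,1,2,0,0
1,0,1,0,2,2
0,0,0,0,3,0
3,2,1,0,3,1
k=4  1,1,1,2,0,0
1,0,1,0,2,2
1,0,0,0,3,0
0,3,1,0,3,1
k=5  1,1,1,2,0,0
1,0,1,0,2,2
1,0,0,0,3,0
1,3,1,0,3,1
k=6  1,1,1,2,0,0
1,0,1,0,2,2
1,0,0,0,3,0
2,3,1,0,3,1
k=7  1,1,1,2,0,0
1,0,1,0,2,2
1,0,0,0,3,0
3,3,1,0,3,1
k=8  1,1,1,2,0,0
1,0,1,0,2,2
2,1,0,0,3,0
1,0,2,0,3,1
k=9  1,1,1,2,0,0
1,0,1,0,2,2
2,1,0,0,3,0
2,0,2,0,3,1
k=10  1,1,1,2,0,0
1,0,1,0,2,2
2,1,0,0,3,0
3,0,2,0,3,1
k=11  1,1,1,2,0,0
1,0,1,0,2,2
3,1,0,0,3,0
0,1,2,0,3,1
k=12  1,1,1,2,0,0
1,0,1,0,2,2
3,1,0,0,3,0
1,1,2,0,3,1
k=13  1,1,1,2,0,0
1,0,1,0,2,2
3,1,0,0,3,0
2,1,2,0,3,1
k=14  1,1,1,2,0,0
1,0,1,0,2,2
3,1,0,0,3,0
3,1,2,0,3,1
k=15  1,1,1,2,0,0
2,0,1,0,2,2
0,2,0,0,3,0
1,2,2,0,3,1
k=16  1,1,1,2,0,0
2,0,1,0,2,2
0,2,0,0,3,0
2,2,2,0,3,1

27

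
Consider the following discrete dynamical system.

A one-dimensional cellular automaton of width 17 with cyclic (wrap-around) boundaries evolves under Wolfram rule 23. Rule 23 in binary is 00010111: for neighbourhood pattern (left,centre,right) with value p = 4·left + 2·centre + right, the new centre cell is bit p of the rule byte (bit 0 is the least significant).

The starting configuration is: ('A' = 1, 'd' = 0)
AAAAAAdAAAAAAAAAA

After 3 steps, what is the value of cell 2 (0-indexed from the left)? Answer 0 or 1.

step 0: AAAAAAdAAAAAAAAAA
step 1: ddddddddddddddddd
step 2: AAAAAAAAAAAAAAAAA
step 3: ddddddddddddddddd

0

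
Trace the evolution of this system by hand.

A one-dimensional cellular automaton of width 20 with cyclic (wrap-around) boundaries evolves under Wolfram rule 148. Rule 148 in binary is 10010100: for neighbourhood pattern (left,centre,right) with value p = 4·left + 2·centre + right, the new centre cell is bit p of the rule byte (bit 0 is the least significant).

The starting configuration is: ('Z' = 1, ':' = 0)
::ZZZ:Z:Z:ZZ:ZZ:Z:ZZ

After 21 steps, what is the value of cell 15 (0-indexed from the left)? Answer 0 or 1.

[0] ::ZZZ:Z:Z:ZZ:ZZ:Z:ZZ
[1] Z::Z::Z:Z:::::::Z:::
[2] ZZ:ZZ:Z:ZZ::::::ZZ::
[3] ::::::Z:::Z:::::::Z:
[4] ::::::ZZ::ZZ::::::ZZ
[5] Z:::::::Z:::Z:::::::
[6] ZZ::::::ZZ::ZZ::::::
[7] ::Z:::::::Z:::Z:::::
[8] ::ZZ::::::ZZ::ZZ::::
[9] ::::Z:::::::Z:::Z:::
[10] ::::ZZ::::::ZZ::ZZ::
[11] ::::::Z:::::::Z:::Z:
[12] ::::::ZZ::::::ZZ::ZZ
[13] Z:::::::Z:::::::Z:::
[14] ZZ::::::ZZ::::::ZZ::
[15] ::Z:::::::Z:::::::Z:
[16] ::ZZ::::::ZZ::::::ZZ
[17] Z:::Z:::::::Z:::::::
[18] ZZ::ZZ::::::ZZ::::::
[19] ::Z:::Z:::::::Z:::::
[20] ::ZZ::ZZ::::::ZZ::::
[21] ::::Z:::Z:::::::Z:::

0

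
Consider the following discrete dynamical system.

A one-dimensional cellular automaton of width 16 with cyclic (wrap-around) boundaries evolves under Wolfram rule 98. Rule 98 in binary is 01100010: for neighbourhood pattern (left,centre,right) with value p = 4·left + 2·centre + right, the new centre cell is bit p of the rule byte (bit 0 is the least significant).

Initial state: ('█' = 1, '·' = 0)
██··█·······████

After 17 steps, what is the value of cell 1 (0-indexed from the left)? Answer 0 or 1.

1

[0] ██··█·······████
[1] ·█·█·······█····
[2] █·█·······█·····
[3] ·█·······█·····█
[4] █·······█·····█·
[5] ·······█·····█·█
[6] ······█·····█·█·
[7] ·····█·····█·█··
[8] ····█·····█·█···
[9] ···█·····█·█····
[10] ··█·····█·█·····
[11] ·█·····█·█······
[12] █·····█·█·······
[13] ·····█·█·······█
[14] ····█·█·······█·
[15] ···█·█·······█··
[16] ··█·█·······█···
[17] ·█·█·······█····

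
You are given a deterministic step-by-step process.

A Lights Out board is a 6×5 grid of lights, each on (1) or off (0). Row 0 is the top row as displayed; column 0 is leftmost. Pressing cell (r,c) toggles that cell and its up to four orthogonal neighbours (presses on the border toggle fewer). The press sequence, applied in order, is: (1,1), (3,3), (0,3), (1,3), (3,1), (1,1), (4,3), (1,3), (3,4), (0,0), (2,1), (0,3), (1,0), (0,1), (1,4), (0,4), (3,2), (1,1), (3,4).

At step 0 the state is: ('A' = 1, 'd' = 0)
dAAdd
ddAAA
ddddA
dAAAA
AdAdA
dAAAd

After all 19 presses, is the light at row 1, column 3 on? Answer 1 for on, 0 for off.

[0] dAAdd
ddAAA
ddddA
dAAAA
AdAdA
dAAAd
[1] ddAdd
AAdAA
dAddA
dAAAA
AdAdA
dAAAd
[2] ddAdd
AAdAA
dAdAA
dAddd
AdAAA
dAAAd
[3] dddAA
AAddA
dAdAA
dAddd
AdAAA
dAAAd
[4] ddddA
AAAAd
dAddA
dAddd
AdAAA
dAAAd
[5] ddddA
AAAAd
ddddA
AdAdd
AAAAA
dAAAd
[6] dAddA
dddAd
dAddA
AdAdd
AAAAA
dAAAd
[7] dAddA
dddAd
dAddA
AdAAd
AAddd
dAAdd
[8] dAdAA
ddAdA
dAdAA
AdAAd
AAddd
dAAdd
[9] dAdAA
ddAdA
dAdAd
AdAdA
AAddA
dAAdd
[10] AddAA
AdAdA
dAdAd
AdAdA
AAddA
dAAdd
[11] AddAA
AAAdA
AdAAd
AAAdA
AAddA
dAAdd
[12] AdAdd
AAAAA
AdAAd
AAAdA
AAddA
dAAdd
[13] ddAdd
ddAAA
ddAAd
AAAdA
AAddA
dAAdd
[14] AAddd
dAAAA
ddAAd
AAAdA
AAddA
dAAdd
[15] AAddA
dAAdd
ddAAA
AAAdA
AAddA
dAAdd
[16] AAdAd
dAAdA
ddAAA
AAAdA
AAddA
dAAdd
[17] AAdAd
dAAdA
dddAA
AddAA
AAAdA
dAAdd
[18] AddAd
AdddA
dAdAA
AddAA
AAAdA
dAAdd
[19] AddAd
AdddA
dAdAd
Adddd
AAAdd
dAAdd

0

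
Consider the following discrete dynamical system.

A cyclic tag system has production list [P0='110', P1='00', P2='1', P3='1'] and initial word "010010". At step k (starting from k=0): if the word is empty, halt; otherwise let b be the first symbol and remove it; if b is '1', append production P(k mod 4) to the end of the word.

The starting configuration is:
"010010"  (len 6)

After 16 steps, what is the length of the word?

4

gen 0: "010010"  (len 6)
gen 1: "10010"  (len 5)
gen 2: "001000"  (len 6)
gen 3: "01000"  (len 5)
gen 4: "1000"  (len 4)
gen 5: "000110"  (len 6)
gen 6: "00110"  (len 5)
gen 7: "0110"  (len 4)
gen 8: "110"  (len 3)
gen 9: "10110"  (len 5)
gen 10: "011000"  (len 6)
gen 11: "11000"  (len 5)
gen 12: "10001"  (len 5)
gen 13: "0001110"  (len 7)
gen 14: "001110"  (len 6)
gen 15: "01110"  (len 5)
gen 16: "1110"  (len 4)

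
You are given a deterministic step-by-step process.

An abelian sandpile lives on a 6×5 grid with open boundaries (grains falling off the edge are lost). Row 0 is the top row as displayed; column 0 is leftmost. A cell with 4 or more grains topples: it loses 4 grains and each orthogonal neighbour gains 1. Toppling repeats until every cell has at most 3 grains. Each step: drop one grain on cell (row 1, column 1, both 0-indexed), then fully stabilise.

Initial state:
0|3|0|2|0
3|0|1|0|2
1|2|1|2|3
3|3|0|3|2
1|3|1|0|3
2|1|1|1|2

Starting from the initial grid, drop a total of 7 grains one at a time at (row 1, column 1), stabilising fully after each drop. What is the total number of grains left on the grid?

[0] 0|3|0|2|0
3|0|1|0|2
1|2|1|2|3
3|3|0|3|2
1|3|1|0|3
2|1|1|1|2
[1] 0|3|0|2|0
3|1|1|0|2
1|2|1|2|3
3|3|0|3|2
1|3|1|0|3
2|1|1|1|2
[2] 0|3|0|2|0
3|2|1|0|2
1|2|1|2|3
3|3|0|3|2
1|3|1|0|3
2|1|1|1|2
[3] 0|3|0|2|0
3|3|1|0|2
1|2|1|2|3
3|3|0|3|2
1|3|1|0|3
2|1|1|1|2
[4] 2|0|1|2|0
0|2|2|0|2
2|3|1|2|3
3|3|0|3|2
1|3|1|0|3
2|1|1|1|2
[5] 2|0|1|2|0
0|3|2|0|2
2|3|1|2|3
3|3|0|3|2
1|3|1|0|3
2|1|1|1|2
[6] 2|1|1|2|0
2|1|3|0|2
0|2|2|2|3
1|2|1|3|2
3|0|2|0|3
2|2|1|1|2
[7] 2|1|1|2|0
2|2|3|0|2
0|2|2|2|3
1|2|1|3|2
3|0|2|0|3
2|2|1|1|2

49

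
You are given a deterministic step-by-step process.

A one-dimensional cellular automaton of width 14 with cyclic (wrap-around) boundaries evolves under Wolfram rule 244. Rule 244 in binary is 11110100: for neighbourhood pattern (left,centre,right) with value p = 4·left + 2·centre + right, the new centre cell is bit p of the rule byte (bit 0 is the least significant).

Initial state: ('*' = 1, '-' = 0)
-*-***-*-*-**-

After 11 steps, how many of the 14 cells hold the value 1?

11

t=0: -*-***-*-*-**-
t=1: -**-*******-**
t=2: *-**-*******-*
t=3: **-**-*******-
t=4: -**-**-*******
t=5: *-**-**-******
t=6: **-**-**-*****
t=7: ***-**-**-****
t=8: ****-**-**-***
t=9: *****-**-**-**
t=10: ******-**-**-*
t=11: *******-**-**-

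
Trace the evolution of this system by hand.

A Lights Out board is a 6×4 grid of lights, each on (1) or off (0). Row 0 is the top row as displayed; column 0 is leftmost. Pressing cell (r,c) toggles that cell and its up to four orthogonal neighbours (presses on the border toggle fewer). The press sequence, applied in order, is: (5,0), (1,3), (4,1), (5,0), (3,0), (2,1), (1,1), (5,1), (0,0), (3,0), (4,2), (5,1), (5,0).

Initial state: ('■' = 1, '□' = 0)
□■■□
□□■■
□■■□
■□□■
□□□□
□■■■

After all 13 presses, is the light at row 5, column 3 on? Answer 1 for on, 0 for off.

t=0: □■■□
□□■■
□■■□
■□□■
□□□□
□■■■
t=1: □■■□
□□■■
□■■□
■□□■
■□□□
■□■■
t=2: □■■■
□□□□
□■■■
■□□■
■□□□
■□■■
t=3: □■■■
□□□□
□■■■
■■□■
□■■□
■■■■
t=4: □■■■
□□□□
□■■■
■■□■
■■■□
□□■■
t=5: □■■■
□□□□
■■■■
□□□■
□■■□
□□■■
t=6: □■■■
□■□□
□□□■
□■□■
□■■□
□□■■
t=7: □□■■
■□■□
□■□■
□■□■
□■■□
□□■■
t=8: □□■■
■□■□
□■□■
□■□■
□□■□
■■□■
t=9: ■■■■
□□■□
□■□■
□■□■
□□■□
■■□■
t=10: ■■■■
□□■□
■■□■
■□□■
■□■□
■■□■
t=11: ■■■■
□□■□
■■□■
■□■■
■■□■
■■■■
t=12: ■■■■
□□■□
■■□■
■□■■
■□□■
□□□■
t=13: ■■■■
□□■□
■■□■
■□■■
□□□■
■■□■

1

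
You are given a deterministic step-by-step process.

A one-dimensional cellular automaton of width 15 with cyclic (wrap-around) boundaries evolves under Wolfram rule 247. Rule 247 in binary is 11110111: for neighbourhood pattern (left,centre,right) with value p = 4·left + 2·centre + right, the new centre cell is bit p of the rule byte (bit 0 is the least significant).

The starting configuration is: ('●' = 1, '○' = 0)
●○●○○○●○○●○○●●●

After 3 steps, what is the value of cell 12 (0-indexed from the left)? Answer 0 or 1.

1

step 0: ●○●○○○●○○●○○●●●
step 1: ●●●●●●●●●●●●○●●
step 2: ●●●●●●●●●●●●●○●
step 3: ●●●●●●●●●●●●●●○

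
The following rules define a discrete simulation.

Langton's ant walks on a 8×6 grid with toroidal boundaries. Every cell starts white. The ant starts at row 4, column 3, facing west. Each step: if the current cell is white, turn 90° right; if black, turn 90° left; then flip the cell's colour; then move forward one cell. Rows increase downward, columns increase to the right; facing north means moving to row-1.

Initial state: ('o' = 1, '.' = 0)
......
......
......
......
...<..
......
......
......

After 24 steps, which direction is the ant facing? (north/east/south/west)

0) ......
......
......
......
...<..
......
......
......
1) ......
......
......
...^..
...o..
......
......
......
2) ......
......
......
...o>.
...o..
......
......
......
3) ......
......
......
...oo.
...ov.
......
......
......
4) ......
......
......
...oo.
...<o.
......
......
......
5) ......
......
......
...oo.
....o.
...v..
......
......
6) ......
......
......
...oo.
....o.
..<o..
......
......
7) ......
......
......
...oo.
..^.o.
..oo..
......
......
8) ......
......
......
...oo.
..o>o.
..oo..
......
......
9) ......
......
......
...oo.
..ooo.
..ov..
......
......
10) ......
......
......
...oo.
..ooo.
..o.>.
......
......
11) ......
......
......
...oo.
..ooo.
..o.o.
....v.
......
12) ......
......
......
...oo.
..ooo.
..o.o.
...<o.
......
13) ......
......
......
...oo.
..ooo.
..o^o.
...oo.
......
14) ......
......
......
...oo.
..ooo.
..oo>.
...oo.
......
15) ......
......
......
...oo.
..oo^.
..oo..
...oo.
......
16) ......
......
......
...oo.
..o<..
..oo..
...oo.
......
17) ......
......
......
...oo.
..o...
..ov..
...oo.
......
18) ......
......
......
...oo.
..o...
..o.>.
...oo.
......
19) ......
......
......
...oo.
..o...
..o.o.
...ov.
......
20) ......
......
......
...oo.
..o...
..o.o.
...o.>
......
21) ......
......
......
...oo.
..o...
..o.o.
...o.o
.....v
22) ......
......
......
...oo.
..o...
..o.o.
...o.o
....<o
23) ......
......
......
...oo.
..o...
..o.o.
...o^o
....oo
24) ......
......
......
...oo.
..o...
..o.o.
...oo>
....oo

east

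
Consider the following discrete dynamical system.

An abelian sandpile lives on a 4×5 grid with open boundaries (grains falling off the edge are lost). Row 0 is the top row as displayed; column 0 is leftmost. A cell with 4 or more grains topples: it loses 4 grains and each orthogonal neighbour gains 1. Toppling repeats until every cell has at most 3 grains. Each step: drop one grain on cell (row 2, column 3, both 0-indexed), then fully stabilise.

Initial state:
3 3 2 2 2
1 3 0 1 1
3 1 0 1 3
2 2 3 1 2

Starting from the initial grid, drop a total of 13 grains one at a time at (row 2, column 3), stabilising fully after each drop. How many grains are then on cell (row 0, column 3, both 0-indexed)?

3

[0] 3 3 2 2 2
1 3 0 1 1
3 1 0 1 3
2 2 3 1 2
[1] 3 3 2 2 2
1 3 0 1 1
3 1 0 2 3
2 2 3 1 2
[2] 3 3 2 2 2
1 3 0 1 1
3 1 0 3 3
2 2 3 1 2
[3] 3 3 2 2 2
1 3 0 2 2
3 1 1 1 0
2 2 3 2 3
[4] 3 3 2 2 2
1 3 0 2 2
3 1 1 2 0
2 2 3 2 3
[5] 3 3 2 2 2
1 3 0 2 2
3 1 1 3 0
2 2 3 2 3
[6] 3 3 2 2 2
1 3 0 3 2
3 1 2 0 1
2 2 3 3 3
[7] 3 3 2 2 2
1 3 0 3 2
3 1 2 1 1
2 2 3 3 3
[8] 3 3 2 2 2
1 3 0 3 2
3 1 2 2 1
2 2 3 3 3
[9] 3 3 2 2 2
1 3 0 3 2
3 1 2 3 1
2 2 3 3 3
[10] 3 3 2 3 2
1 3 2 0 3
3 2 0 3 3
2 3 1 2 0
[11] 3 3 2 3 3
1 3 2 2 0
3 2 1 1 1
2 3 1 3 1
[12] 3 3 2 3 3
1 3 2 2 0
3 2 1 2 1
2 3 1 3 1
[13] 3 3 2 3 3
1 3 2 2 0
3 2 1 3 1
2 3 1 3 1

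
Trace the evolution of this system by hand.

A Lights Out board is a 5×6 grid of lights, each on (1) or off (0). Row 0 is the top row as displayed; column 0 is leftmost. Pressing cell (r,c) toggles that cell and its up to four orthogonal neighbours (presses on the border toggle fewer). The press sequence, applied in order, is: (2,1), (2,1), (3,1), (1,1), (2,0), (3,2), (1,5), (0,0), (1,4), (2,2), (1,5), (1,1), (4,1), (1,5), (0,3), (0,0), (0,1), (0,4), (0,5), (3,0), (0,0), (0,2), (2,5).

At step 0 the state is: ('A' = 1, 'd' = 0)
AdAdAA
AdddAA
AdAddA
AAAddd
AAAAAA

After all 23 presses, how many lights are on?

0) AdAdAA
AdddAA
AdAddA
AAAddd
AAAAAA
1) AdAdAA
AAddAA
dAdddA
AdAddd
AAAAAA
2) AdAdAA
AdddAA
AdAddA
AAAddd
AAAAAA
3) AdAdAA
AdddAA
AAAddA
dddddd
AdAAAA
4) AAAdAA
dAAdAA
AdAddA
dddddd
AdAAAA
5) AAAdAA
AAAdAA
dAAddA
Addddd
AdAAAA
6) AAAdAA
AAAdAA
dAdddA
AAAAdd
AddAAA
7) AAAdAd
AAAddd
dAdddd
AAAAdd
AddAAA
8) ddAdAd
dAAddd
dAdddd
AAAAdd
AddAAA
9) ddAddd
dAAAAA
dAddAd
AAAAdd
AddAAA
10) ddAddd
dAdAAA
ddAAAd
AAdAdd
AddAAA
11) ddAddA
dAdAdd
ddAAAA
AAdAdd
AddAAA
12) dAAddA
AdAAdd
dAAAAA
AAdAdd
AddAAA
13) dAAddA
AdAAdd
dAAAAA
AddAdd
dAAAAA
14) dAAddd
AdAAAA
dAAAAd
AddAdd
dAAAAA
15) dAdAAd
AdAdAA
dAAAAd
AddAdd
dAAAAA
16) AddAAd
ddAdAA
dAAAAd
AddAdd
dAAAAA
17) dAAAAd
dAAdAA
dAAAAd
AddAdd
dAAAAA
18) dAAddA
dAAddA
dAAAAd
AddAdd
dAAAAA
19) dAAdAd
dAAddd
dAAAAd
AddAdd
dAAAAA
20) dAAdAd
dAAddd
AAAAAd
dAdAdd
AAAAAA
21) AdAdAd
AAAddd
AAAAAd
dAdAdd
AAAAAA
22) AAdAAd
AAdddd
AAAAAd
dAdAdd
AAAAAA
23) AAdAAd
AAdddA
AAAAdA
dAdAdA
AAAAAA

21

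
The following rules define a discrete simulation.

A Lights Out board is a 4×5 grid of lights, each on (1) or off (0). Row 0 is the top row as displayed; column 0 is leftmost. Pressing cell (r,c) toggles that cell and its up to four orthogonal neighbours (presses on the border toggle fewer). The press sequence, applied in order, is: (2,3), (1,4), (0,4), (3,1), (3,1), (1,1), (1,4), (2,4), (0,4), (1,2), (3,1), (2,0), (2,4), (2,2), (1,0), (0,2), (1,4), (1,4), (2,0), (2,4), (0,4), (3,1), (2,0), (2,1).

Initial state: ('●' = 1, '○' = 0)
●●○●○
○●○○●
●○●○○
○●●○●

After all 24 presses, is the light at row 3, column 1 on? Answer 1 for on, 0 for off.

0) ●●○●○
○●○○●
●○●○○
○●●○●
1) ●●○●○
○●○●●
●○○●●
○●●●●
2) ●●○●●
○●○○○
●○○●○
○●●●●
3) ●●○○○
○●○○●
●○○●○
○●●●●
4) ●●○○○
○●○○●
●●○●○
●○○●●
5) ●●○○○
○●○○●
●○○●○
○●●●●
6) ●○○○○
●○●○●
●●○●○
○●●●●
7) ●○○○●
●○●●○
●●○●●
○●●●●
8) ●○○○●
●○●●●
●●○○○
○●●●○
9) ●○○●○
●○●●○
●●○○○
○●●●○
10) ●○●●○
●●○○○
●●●○○
○●●●○
11) ●○●●○
●●○○○
●○●○○
●○○●○
12) ●○●●○
○●○○○
○●●○○
○○○●○
13) ●○●●○
○●○○●
○●●●●
○○○●●
14) ●○●●○
○●●○●
○○○○●
○○●●●
15) ○○●●○
●○●○●
●○○○●
○○●●●
16) ○●○○○
●○○○●
●○○○●
○○●●●
17) ○●○○●
●○○●○
●○○○○
○○●●●
18) ○●○○○
●○○○●
●○○○●
○○●●●
19) ○●○○○
○○○○●
○●○○●
●○●●●
20) ○●○○○
○○○○○
○●○●○
●○●●○
21) ○●○●●
○○○○●
○●○●○
●○●●○
22) ○●○●●
○○○○●
○○○●○
○●○●○
23) ○●○●●
●○○○●
●●○●○
●●○●○
24) ○●○●●
●●○○●
○○●●○
●○○●○

0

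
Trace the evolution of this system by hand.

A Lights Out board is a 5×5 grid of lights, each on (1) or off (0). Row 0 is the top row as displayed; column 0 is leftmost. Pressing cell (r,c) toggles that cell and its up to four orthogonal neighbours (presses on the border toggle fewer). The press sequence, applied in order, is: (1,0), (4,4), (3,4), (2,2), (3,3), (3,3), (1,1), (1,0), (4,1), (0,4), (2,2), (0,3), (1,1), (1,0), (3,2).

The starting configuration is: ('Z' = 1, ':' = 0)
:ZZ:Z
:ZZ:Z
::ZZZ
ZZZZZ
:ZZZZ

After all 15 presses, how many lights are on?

15

0) :ZZ:Z
:ZZ:Z
::ZZZ
ZZZZZ
:ZZZZ
1) ZZZ:Z
Z:Z:Z
Z:ZZZ
ZZZZZ
:ZZZZ
2) ZZZ:Z
Z:Z:Z
Z:ZZZ
ZZZZ:
:ZZ::
3) ZZZ:Z
Z:Z:Z
Z:ZZ:
ZZZ:Z
:ZZ:Z
4) ZZZ:Z
Z:::Z
ZZ:::
ZZ::Z
:ZZ:Z
5) ZZZ:Z
Z:::Z
ZZ:Z:
ZZZZ:
:ZZZZ
6) ZZZ:Z
Z:::Z
ZZ:::
ZZ::Z
:ZZ:Z
7) Z:Z:Z
:ZZ:Z
Z::::
ZZ::Z
:ZZ:Z
8) ::Z:Z
Z:Z:Z
:::::
ZZ::Z
:ZZ:Z
9) ::Z:Z
Z:Z:Z
:::::
Z:::Z
Z:::Z
10) ::ZZ:
Z:Z::
:::::
Z:::Z
Z:::Z
11) ::ZZ:
Z::::
:ZZZ:
Z:Z:Z
Z:::Z
12) ::::Z
Z::Z:
:ZZZ:
Z:Z:Z
Z:::Z
13) :Z::Z
:ZZZ:
::ZZ:
Z:Z:Z
Z:::Z
14) ZZ::Z
Z:ZZ:
Z:ZZ:
Z:Z:Z
Z:::Z
15) ZZ::Z
Z:ZZ:
Z::Z:
ZZ:ZZ
Z:Z:Z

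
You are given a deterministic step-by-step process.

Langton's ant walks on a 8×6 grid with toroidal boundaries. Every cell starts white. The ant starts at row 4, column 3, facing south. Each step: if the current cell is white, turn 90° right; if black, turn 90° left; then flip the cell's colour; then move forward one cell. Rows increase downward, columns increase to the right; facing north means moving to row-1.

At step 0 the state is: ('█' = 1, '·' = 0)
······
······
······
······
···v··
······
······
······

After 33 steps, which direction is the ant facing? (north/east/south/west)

step 0: ······
······
······
······
···v··
······
······
······
step 1: ······
······
······
······
··<█··
······
······
······
step 2: ······
······
······
··^···
··██··
······
······
······
step 3: ······
······
······
··█>··
··██··
······
······
······
step 4: ······
······
······
··██··
··█v··
······
······
······
step 5: ······
······
······
··██··
··█·>·
······
······
······
step 6: ······
······
······
··██··
··█·█·
····v·
······
······
step 7: ······
······
······
··██··
··█·█·
···<█·
······
······
step 8: ······
······
······
··██··
··█^█·
···██·
······
······
step 9: ······
······
······
··██··
··██>·
···██·
······
······
step 10: ······
······
······
··██^·
··██··
···██·
······
······
step 11: ······
······
······
··███>
··██··
···██·
······
······
step 12: ······
······
······
··████
··██·v
···██·
······
······
step 13: ······
······
······
··████
··██<█
···██·
······
······
step 14: ······
······
······
··██^█
··████
···██·
······
······
step 15: ······
······
······
··█<·█
··████
···██·
······
······
step 16: ······
······
······
··█··█
··█v██
···██·
······
······
step 17: ······
······
······
··█··█
··█·>█
···██·
······
······
step 18: ······
······
······
··█·^█
··█··█
···██·
······
······
step 19: ······
······
······
··█·█>
··█··█
···██·
······
······
step 20: ······
······
·····^
··█·█·
··█··█
···██·
······
······
step 21: ······
······
>····█
··█·█·
··█··█
···██·
······
······
step 22: ······
······
█····█
v·█·█·
··█··█
···██·
······
······
step 23: ······
······
█····█
█·█·█<
··█··█
···██·
······
······
step 24: ······
······
█····^
█·█·██
··█··█
···██·
······
······
step 25: ······
······
█···<·
█·█·██
··█··█
···██·
······
······
step 26: ······
····^·
█···█·
█·█·██
··█··█
···██·
······
······
step 27: ······
····█>
█···█·
█·█·██
··█··█
···██·
······
······
step 28: ······
····██
█···█v
█·█·██
··█··█
···██·
······
······
step 29: ······
····██
█···<█
█·█·██
··█··█
···██·
······
······
step 30: ······
····██
█····█
█·█·v█
··█··█
···██·
······
······
step 31: ······
····██
█····█
█·█··>
··█··█
···██·
······
······
step 32: ······
····██
█····^
█·█···
··█··█
···██·
······
······
step 33: ······
····██
█···<·
█·█···
··█··█
···██·
······
······

west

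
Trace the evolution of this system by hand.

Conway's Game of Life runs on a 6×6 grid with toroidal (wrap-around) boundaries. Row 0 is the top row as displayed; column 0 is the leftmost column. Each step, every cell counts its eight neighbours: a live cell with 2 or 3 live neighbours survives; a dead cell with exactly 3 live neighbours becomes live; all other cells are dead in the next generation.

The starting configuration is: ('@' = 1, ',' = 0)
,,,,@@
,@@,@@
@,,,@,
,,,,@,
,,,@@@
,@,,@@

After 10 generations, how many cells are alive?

2

k=0  ,,,,@@
,@@,@@
@,,,@,
,,,,@,
,,,@@@
,@,,@@
k=1  ,@@,,,
,@,,,,
@@,,@,
,,,,,,
@,,@,,
,,,,,,
k=2  ,@@,,,
,,,,,,
@@,,,,
@@,,,@
,,,,,,
,@@,,,
k=3  ,@@,,,
@,@,,,
,@,,,@
,@,,,@
,,@,,,
,@@,,,
k=4  @,,@,,
@,@,,,
,@@,,@
,@@,,,
@,@,,,
,,,@,,
k=5  ,@@@,,
@,@@,@
,,,@,,
,,,@,,
,,@@,,
,@@@,,
k=6  ,,,,,,
@,,,,,
,,,@,,
,,,@@,
,@,,@,
,,,,@,
k=7  ,,,,,,
,,,,,,
,,,@@,
,,@@@,
,,,,@@
,,,,,,
k=8  ,,,,,,
,,,,,,
,,@,@,
,,@,,,
,,,,@@
,,,,,,
k=9  ,,,,,,
,,,,,,
,,,@,,
,,,,@@
,,,,,,
,,,,,,
k=10  ,,,,,,
,,,,,,
,,,,@,
,,,,@,
,,,,,,
,,,,,,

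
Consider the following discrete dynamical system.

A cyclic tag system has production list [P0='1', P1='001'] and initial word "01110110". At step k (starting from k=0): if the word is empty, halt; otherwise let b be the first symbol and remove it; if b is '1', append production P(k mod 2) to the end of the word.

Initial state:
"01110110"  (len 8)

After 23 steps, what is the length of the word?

t=0: "01110110"  (len 8)
t=1: "1110110"  (len 7)
t=2: "110110001"  (len 9)
t=3: "101100011"  (len 9)
t=4: "01100011001"  (len 11)
t=5: "1100011001"  (len 10)
t=6: "100011001001"  (len 12)
t=7: "000110010011"  (len 12)
t=8: "00110010011"  (len 11)
t=9: "0110010011"  (len 10)
t=10: "110010011"  (len 9)
t=11: "100100111"  (len 9)
t=12: "00100111001"  (len 11)
t=13: "0100111001"  (len 10)
t=14: "100111001"  (len 9)
t=15: "001110011"  (len 9)
t=16: "01110011"  (len 8)
t=17: "1110011"  (len 7)
t=18: "110011001"  (len 9)
t=19: "100110011"  (len 9)
t=20: "00110011001"  (len 11)
t=21: "0110011001"  (len 10)
t=22: "110011001"  (len 9)
t=23: "100110011"  (len 9)

9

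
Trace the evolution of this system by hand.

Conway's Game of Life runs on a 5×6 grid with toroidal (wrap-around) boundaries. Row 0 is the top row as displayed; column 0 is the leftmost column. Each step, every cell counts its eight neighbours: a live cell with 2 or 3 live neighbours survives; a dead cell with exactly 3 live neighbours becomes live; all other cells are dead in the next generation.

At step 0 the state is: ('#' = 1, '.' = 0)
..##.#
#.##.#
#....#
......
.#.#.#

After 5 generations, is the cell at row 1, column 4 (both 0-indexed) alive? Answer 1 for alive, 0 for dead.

[0] ..##.#
#.##.#
#....#
......
.#.#.#
[1] .....#
..##..
##..##
....##
#..#..
[2] ..###.
.###..
###...
.#.#..
#.....
[3] ....#.
#...#.
#.....
......
.#..#.
[4] ...##.
......
.....#
......
......
[5] ......
....#.
......
......
......

1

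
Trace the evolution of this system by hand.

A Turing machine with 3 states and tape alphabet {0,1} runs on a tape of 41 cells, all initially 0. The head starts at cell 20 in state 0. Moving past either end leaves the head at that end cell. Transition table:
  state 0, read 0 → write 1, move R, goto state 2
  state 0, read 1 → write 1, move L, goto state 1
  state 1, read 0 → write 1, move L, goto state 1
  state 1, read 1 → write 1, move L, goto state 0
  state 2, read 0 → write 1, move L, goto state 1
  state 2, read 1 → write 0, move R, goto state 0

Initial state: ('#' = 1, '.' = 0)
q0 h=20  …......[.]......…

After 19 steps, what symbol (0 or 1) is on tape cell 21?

gen 0: q0 h=20  …......[.]......…
gen 1: q2 h=21  ….....#[.]......…
gen 2: q1 h=20  …......[#]#.....…
gen 3: q0 h=19  …......[.]##....…
gen 4: q2 h=20  ….....#[#]#.....…
gen 5: q0 h=21  …....#.[#]......…
gen 6: q1 h=20  ….....#[.]#.....…
gen 7: q1 h=19  …......[#]##....…
gen 8: q0 h=18  …......[.]###...…
gen 9: q2 h=19  ….....#[#]##....…
gen 10: q0 h=20  …....#.[#]#.....…
gen 11: q1 h=19  ….....#[.]##....…
gen 12: q1 h=18  …......[#]###...…
gen 13: q0 h=17  …......[.]####..…
gen 14: q2 h=18  ….....#[#]###...…
gen 15: q0 h=19  …....#.[#]##....…
gen 16: q1 h=18  ….....#[.]###...…
gen 17: q1 h=17  …......[#]####..…
gen 18: q0 h=16  …......[.]#####.…
gen 19: q2 h=17  ….....#[#]####..…

1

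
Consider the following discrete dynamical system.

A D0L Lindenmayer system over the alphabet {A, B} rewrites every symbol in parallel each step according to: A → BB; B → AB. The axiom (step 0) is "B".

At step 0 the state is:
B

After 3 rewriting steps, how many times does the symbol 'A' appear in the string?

step 0: B
step 1: AB
step 2: BBAB
step 3: ABABBBAB

3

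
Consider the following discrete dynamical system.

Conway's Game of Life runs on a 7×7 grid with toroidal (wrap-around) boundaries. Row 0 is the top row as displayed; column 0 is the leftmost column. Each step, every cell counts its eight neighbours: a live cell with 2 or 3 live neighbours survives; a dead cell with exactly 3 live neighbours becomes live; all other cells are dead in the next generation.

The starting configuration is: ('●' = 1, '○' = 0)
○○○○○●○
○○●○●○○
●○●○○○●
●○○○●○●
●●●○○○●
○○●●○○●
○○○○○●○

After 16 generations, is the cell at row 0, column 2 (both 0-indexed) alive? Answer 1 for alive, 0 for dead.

t=0: ○○○○○●○
○○●○●○○
●○●○○○●
●○○○●○●
●●●○○○●
○○●●○○●
○○○○○●○
t=1: ○○○○●●○
○●○●○●●
●○○○○○●
○○●●○○○
○○●○○○○
○○●●○●●
○○○○●●●
t=2: ●○○●○○○
○○○○○○○
●●○●●●●
○●●●○○○
○●○○●○○
○○●●○○●
○○○○○○○
t=3: ○○○○○○○
○●●●○●○
●●○●●●●
○○○○○○●
●●○○●○○
○○●●○○○
○○●●○○○
t=4: ○●○○●○○
○●○●○●○
○●○●○○○
○○●●○○○
●●●●○○○
○○○○●○○
○○●●○○○
t=5: ○●○○●○○
●●○●○○○
○●○●○○○
●○○○●○○
○●○○●○○
○○○○●○○
○○●●●○○
t=6: ●●○○●○○
●●○●●○○
○●○●●○○
●●●●●○○
○○○●●●○
○○●○●●○
○○●○●●○
t=7: ●○○○○○●
○○○○○●○
○○○○○●○
●●○○○○○
○○○○○○●
○○●○○○●
○○●○○○●
t=8: ●○○○○●●
○○○○○●○
○○○○○○●
●○○○○○●
○●○○○○●
●○○○○●●
○●○○○●●
t=9: ●○○○●○○
●○○○○●○
●○○○○●●
○○○○○●●
○●○○○○○
○●○○○○○
○●○○●○○
t=10: ●●○○●●●
●●○○●●○
●○○○●○○
○○○○○●○
●○○○○○○
●●●○○○○
●●○○○○○
t=11: ○○●○●○○
○○○●○○○
●●○○●○○
○○○○○○●
●○○○○○●
○○●○○○●
○○○○○●○
t=12: ○○○●●○○
○●●●●○○
●○○○○○○
○●○○○●●
●○○○○●●
●○○○○●●
○○○●○●○
t=13: ○○○○○●○
○●●○●○○
●○○●●●●
○●○○○●○
○●○○●○○
●○○○○○○
○○○●○●○
t=14: ○○●●○●○
●●●○○○○
●○○●○○●
○●●●○○○
●●○○○○○
○○○○●○○
○○○○●○●
t=15: ●○●●●●●
●○○○●○○
○○○●○○●
○○○●○○●
●●○●○○○
●○○○○●○
○○○○●○○
t=16: ●●○○○○●
●●●○○○○
●○○●●●●
○○○●●○●
●●●○●○○
●●○○●○●
●●○○○○○

0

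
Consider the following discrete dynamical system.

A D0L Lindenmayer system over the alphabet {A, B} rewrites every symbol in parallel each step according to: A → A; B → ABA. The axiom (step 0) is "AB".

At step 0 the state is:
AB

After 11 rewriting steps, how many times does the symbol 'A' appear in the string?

gen 0: AB
gen 1: AABA
gen 2: AAABAA
gen 3: AAAABAAA
gen 4: AAAAABAAAA
gen 5: AAAAAABAAAAA
gen 6: AAAAAAABAAAAAA
gen 7: AAAAAAAABAAAAAAA
gen 8: AAAAAAAAABAAAAAAAA
gen 9: AAAAAAAAAABAAAAAAAAA
gen 10: AAAAAAAAAAABAAAAAAAAAA
gen 11: AAAAAAAAAAAABAAAAAAAAAAA

23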